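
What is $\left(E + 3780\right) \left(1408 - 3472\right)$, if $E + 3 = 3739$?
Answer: $-15513024$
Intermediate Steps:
$E = 3736$ ($E = -3 + 3739 = 3736$)
$\left(E + 3780\right) \left(1408 - 3472\right) = \left(3736 + 3780\right) \left(1408 - 3472\right) = 7516 \left(-2064\right) = -15513024$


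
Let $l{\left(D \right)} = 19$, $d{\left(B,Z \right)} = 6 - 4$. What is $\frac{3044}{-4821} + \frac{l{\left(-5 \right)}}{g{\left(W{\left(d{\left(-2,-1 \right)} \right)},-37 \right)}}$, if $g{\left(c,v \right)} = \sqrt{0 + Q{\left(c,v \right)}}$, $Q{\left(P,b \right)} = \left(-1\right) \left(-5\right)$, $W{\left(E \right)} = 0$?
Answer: $- \frac{3044}{4821} + \frac{19 \sqrt{5}}{5} \approx 7.8657$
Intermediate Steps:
$d{\left(B,Z \right)} = 2$
$Q{\left(P,b \right)} = 5$
$g{\left(c,v \right)} = \sqrt{5}$ ($g{\left(c,v \right)} = \sqrt{0 + 5} = \sqrt{5}$)
$\frac{3044}{-4821} + \frac{l{\left(-5 \right)}}{g{\left(W{\left(d{\left(-2,-1 \right)} \right)},-37 \right)}} = \frac{3044}{-4821} + \frac{19}{\sqrt{5}} = 3044 \left(- \frac{1}{4821}\right) + 19 \frac{\sqrt{5}}{5} = - \frac{3044}{4821} + \frac{19 \sqrt{5}}{5}$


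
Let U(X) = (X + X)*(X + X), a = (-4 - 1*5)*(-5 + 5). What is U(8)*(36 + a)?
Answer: 9216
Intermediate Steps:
a = 0 (a = (-4 - 5)*0 = -9*0 = 0)
U(X) = 4*X**2 (U(X) = (2*X)*(2*X) = 4*X**2)
U(8)*(36 + a) = (4*8**2)*(36 + 0) = (4*64)*36 = 256*36 = 9216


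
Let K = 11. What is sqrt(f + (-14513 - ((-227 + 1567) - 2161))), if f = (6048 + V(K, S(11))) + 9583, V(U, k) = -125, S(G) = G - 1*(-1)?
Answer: sqrt(1814) ≈ 42.591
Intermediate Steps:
S(G) = 1 + G (S(G) = G + 1 = 1 + G)
f = 15506 (f = (6048 - 125) + 9583 = 5923 + 9583 = 15506)
sqrt(f + (-14513 - ((-227 + 1567) - 2161))) = sqrt(15506 + (-14513 - ((-227 + 1567) - 2161))) = sqrt(15506 + (-14513 - (1340 - 2161))) = sqrt(15506 + (-14513 - 1*(-821))) = sqrt(15506 + (-14513 + 821)) = sqrt(15506 - 13692) = sqrt(1814)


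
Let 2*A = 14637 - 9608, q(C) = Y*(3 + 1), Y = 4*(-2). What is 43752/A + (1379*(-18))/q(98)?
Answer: 63814983/80464 ≈ 793.09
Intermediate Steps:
Y = -8
q(C) = -32 (q(C) = -8*(3 + 1) = -8*4 = -32)
A = 5029/2 (A = (14637 - 9608)/2 = (½)*5029 = 5029/2 ≈ 2514.5)
43752/A + (1379*(-18))/q(98) = 43752/(5029/2) + (1379*(-18))/(-32) = 43752*(2/5029) - 24822*(-1/32) = 87504/5029 + 12411/16 = 63814983/80464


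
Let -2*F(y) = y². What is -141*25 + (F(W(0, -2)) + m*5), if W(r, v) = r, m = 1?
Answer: -3520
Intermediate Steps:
F(y) = -y²/2
-141*25 + (F(W(0, -2)) + m*5) = -141*25 + (-½*0² + 1*5) = -3525 + (-½*0 + 5) = -3525 + (0 + 5) = -3525 + 5 = -3520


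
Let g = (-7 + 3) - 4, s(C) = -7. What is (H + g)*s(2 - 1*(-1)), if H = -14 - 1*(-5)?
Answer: 119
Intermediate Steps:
H = -9 (H = -14 + 5 = -9)
g = -8 (g = -4 - 4 = -8)
(H + g)*s(2 - 1*(-1)) = (-9 - 8)*(-7) = -17*(-7) = 119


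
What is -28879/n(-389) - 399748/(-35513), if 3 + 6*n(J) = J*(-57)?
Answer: 451488933/131220535 ≈ 3.4407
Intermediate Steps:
n(J) = -½ - 19*J/2 (n(J) = -½ + (J*(-57))/6 = -½ + (-57*J)/6 = -½ - 19*J/2)
-28879/n(-389) - 399748/(-35513) = -28879/(-½ - 19/2*(-389)) - 399748/(-35513) = -28879/(-½ + 7391/2) - 399748*(-1/35513) = -28879/3695 + 399748/35513 = 451488933/131220535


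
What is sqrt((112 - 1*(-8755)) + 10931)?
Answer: sqrt(19798) ≈ 140.71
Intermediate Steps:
sqrt((112 - 1*(-8755)) + 10931) = sqrt((112 + 8755) + 10931) = sqrt(8867 + 10931) = sqrt(19798)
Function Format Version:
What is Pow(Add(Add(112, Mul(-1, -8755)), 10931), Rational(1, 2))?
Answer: Pow(19798, Rational(1, 2)) ≈ 140.71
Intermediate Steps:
Pow(Add(Add(112, Mul(-1, -8755)), 10931), Rational(1, 2)) = Pow(Add(Add(112, 8755), 10931), Rational(1, 2)) = Pow(Add(8867, 10931), Rational(1, 2)) = Pow(19798, Rational(1, 2))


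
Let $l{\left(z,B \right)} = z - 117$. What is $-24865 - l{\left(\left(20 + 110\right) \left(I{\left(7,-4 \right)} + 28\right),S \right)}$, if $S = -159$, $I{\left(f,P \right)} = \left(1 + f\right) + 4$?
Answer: $-29948$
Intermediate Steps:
$I{\left(f,P \right)} = 5 + f$
$l{\left(z,B \right)} = -117 + z$
$-24865 - l{\left(\left(20 + 110\right) \left(I{\left(7,-4 \right)} + 28\right),S \right)} = -24865 - \left(-117 + \left(20 + 110\right) \left(\left(5 + 7\right) + 28\right)\right) = -24865 - \left(-117 + 130 \left(12 + 28\right)\right) = -24865 - \left(-117 + 130 \cdot 40\right) = -24865 - \left(-117 + 5200\right) = -24865 - 5083 = -29948$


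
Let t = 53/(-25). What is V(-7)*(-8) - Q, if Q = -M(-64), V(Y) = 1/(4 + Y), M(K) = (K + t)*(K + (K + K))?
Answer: 952328/75 ≈ 12698.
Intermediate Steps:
t = -53/25 (t = 53*(-1/25) = -53/25 ≈ -2.1200)
M(K) = 3*K*(-53/25 + K) (M(K) = (K - 53/25)*(K + (K + K)) = (-53/25 + K)*(K + 2*K) = (-53/25 + K)*(3*K) = 3*K*(-53/25 + K))
Q = -317376/25 (Q = -3*(-64)*(-53 + 25*(-64))/25 = -3*(-64)*(-53 - 1600)/25 = -3*(-64)*(-1653)/25 = -1*317376/25 = -317376/25 ≈ -12695.)
V(-7)*(-8) - Q = -8/(4 - 7) - 1*(-317376/25) = -8/(-3) + 317376/25 = -⅓*(-8) + 317376/25 = 8/3 + 317376/25 = 952328/75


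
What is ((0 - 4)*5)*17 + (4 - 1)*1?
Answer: -337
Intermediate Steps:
((0 - 4)*5)*17 + (4 - 1)*1 = -4*5*17 + 3*1 = -20*17 + 3 = -340 + 3 = -337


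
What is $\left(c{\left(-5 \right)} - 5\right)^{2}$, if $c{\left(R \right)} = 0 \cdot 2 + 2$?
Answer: $9$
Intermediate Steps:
$c{\left(R \right)} = 2$ ($c{\left(R \right)} = 0 + 2 = 2$)
$\left(c{\left(-5 \right)} - 5\right)^{2} = \left(2 - 5\right)^{2} = \left(-3\right)^{2} = 9$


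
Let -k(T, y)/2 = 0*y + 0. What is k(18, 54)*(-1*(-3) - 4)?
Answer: 0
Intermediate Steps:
k(T, y) = 0 (k(T, y) = -2*(0*y + 0) = -2*(0 + 0) = -2*0 = 0)
k(18, 54)*(-1*(-3) - 4) = 0*(-1*(-3) - 4) = 0*(3 - 4) = 0*(-1) = 0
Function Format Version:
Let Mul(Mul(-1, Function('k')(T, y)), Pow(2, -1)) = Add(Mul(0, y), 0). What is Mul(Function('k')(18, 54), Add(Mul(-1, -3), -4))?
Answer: 0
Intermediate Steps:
Function('k')(T, y) = 0 (Function('k')(T, y) = Mul(-2, Add(Mul(0, y), 0)) = Mul(-2, Add(0, 0)) = Mul(-2, 0) = 0)
Mul(Function('k')(18, 54), Add(Mul(-1, -3), -4)) = Mul(0, Add(Mul(-1, -3), -4)) = Mul(0, Add(3, -4)) = Mul(0, -1) = 0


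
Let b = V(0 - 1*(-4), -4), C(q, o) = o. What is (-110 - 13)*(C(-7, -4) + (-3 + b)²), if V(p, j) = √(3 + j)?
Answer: -492 + 738*I ≈ -492.0 + 738.0*I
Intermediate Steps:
b = I (b = √(3 - 4) = √(-1) = I ≈ 1.0*I)
(-110 - 13)*(C(-7, -4) + (-3 + b)²) = (-110 - 13)*(-4 + (-3 + I)²) = -123*(-4 + (-3 + I)²) = 492 - 123*(-3 + I)²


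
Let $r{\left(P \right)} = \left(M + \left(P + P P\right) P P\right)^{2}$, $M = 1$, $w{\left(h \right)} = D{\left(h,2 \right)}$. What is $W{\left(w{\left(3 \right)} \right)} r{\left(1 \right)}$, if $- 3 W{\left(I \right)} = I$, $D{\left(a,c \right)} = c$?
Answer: $-6$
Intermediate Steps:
$w{\left(h \right)} = 2$
$W{\left(I \right)} = - \frac{I}{3}$
$r{\left(P \right)} = \left(1 + P^{2} \left(P + P^{2}\right)\right)^{2}$ ($r{\left(P \right)} = \left(1 + \left(P + P P\right) P P\right)^{2} = \left(1 + \left(P + P^{2}\right) P P\right)^{2} = \left(1 + P \left(P + P^{2}\right) P\right)^{2} = \left(1 + P^{2} \left(P + P^{2}\right)\right)^{2}$)
$W{\left(w{\left(3 \right)} \right)} r{\left(1 \right)} = \left(- \frac{1}{3}\right) 2 \left(1 + 1^{3} + 1^{4}\right)^{2} = - \frac{2 \left(1 + 1 + 1\right)^{2}}{3} = - \frac{2 \cdot 3^{2}}{3} = \left(- \frac{2}{3}\right) 9 = -6$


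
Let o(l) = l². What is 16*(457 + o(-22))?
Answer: 15056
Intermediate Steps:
16*(457 + o(-22)) = 16*(457 + (-22)²) = 16*(457 + 484) = 16*941 = 15056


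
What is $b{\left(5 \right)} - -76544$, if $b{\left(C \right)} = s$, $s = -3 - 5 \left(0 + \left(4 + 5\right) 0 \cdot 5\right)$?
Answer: $76541$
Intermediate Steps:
$s = -3$ ($s = -3 - 5 \left(0 + 9 \cdot 0 \cdot 5\right) = -3 - 5 \left(0 + 0 \cdot 5\right) = -3 - 5 \left(0 + 0\right) = -3 - 0 = -3 + 0 = -3$)
$b{\left(C \right)} = -3$
$b{\left(5 \right)} - -76544 = -3 - -76544 = -3 + 76544 = 76541$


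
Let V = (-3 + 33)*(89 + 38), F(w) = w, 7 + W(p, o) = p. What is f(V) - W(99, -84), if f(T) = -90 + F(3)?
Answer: -179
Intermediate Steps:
W(p, o) = -7 + p
V = 3810 (V = 30*127 = 3810)
f(T) = -87 (f(T) = -90 + 3 = -87)
f(V) - W(99, -84) = -87 - (-7 + 99) = -87 - 1*92 = -87 - 92 = -179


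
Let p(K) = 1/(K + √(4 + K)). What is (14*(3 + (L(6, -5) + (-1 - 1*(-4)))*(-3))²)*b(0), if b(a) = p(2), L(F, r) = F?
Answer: -8064 + 4032*√6 ≈ 1812.3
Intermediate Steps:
b(a) = 1/(2 + √6) (b(a) = 1/(2 + √(4 + 2)) = 1/(2 + √6))
(14*(3 + (L(6, -5) + (-1 - 1*(-4)))*(-3))²)*b(0) = (14*(3 + (6 + (-1 - 1*(-4)))*(-3))²)*(-1 + √6/2) = (14*(3 + (6 + (-1 + 4))*(-3))²)*(-1 + √6/2) = (14*(3 + (6 + 3)*(-3))²)*(-1 + √6/2) = (14*(3 + 9*(-3))²)*(-1 + √6/2) = (14*(3 - 27)²)*(-1 + √6/2) = (14*(-24)²)*(-1 + √6/2) = (14*576)*(-1 + √6/2) = 8064*(-1 + √6/2) = -8064 + 4032*√6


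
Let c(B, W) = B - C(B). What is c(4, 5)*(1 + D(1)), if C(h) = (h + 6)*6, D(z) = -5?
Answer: 224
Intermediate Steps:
C(h) = 36 + 6*h (C(h) = (6 + h)*6 = 36 + 6*h)
c(B, W) = -36 - 5*B (c(B, W) = B - (36 + 6*B) = B + (-36 - 6*B) = -36 - 5*B)
c(4, 5)*(1 + D(1)) = (-36 - 5*4)*(1 - 5) = (-36 - 20)*(-4) = -56*(-4) = 224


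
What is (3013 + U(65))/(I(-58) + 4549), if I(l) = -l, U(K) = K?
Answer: 3078/4607 ≈ 0.66811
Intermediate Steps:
(3013 + U(65))/(I(-58) + 4549) = (3013 + 65)/(-1*(-58) + 4549) = 3078/(58 + 4549) = 3078/4607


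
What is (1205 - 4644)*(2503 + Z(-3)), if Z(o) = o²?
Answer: -8638768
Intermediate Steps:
(1205 - 4644)*(2503 + Z(-3)) = (1205 - 4644)*(2503 + (-3)²) = -3439*(2503 + 9) = -3439*2512 = -8638768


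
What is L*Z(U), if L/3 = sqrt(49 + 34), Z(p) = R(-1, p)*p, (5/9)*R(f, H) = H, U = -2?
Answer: 108*sqrt(83)/5 ≈ 196.79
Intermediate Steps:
R(f, H) = 9*H/5
Z(p) = 9*p**2/5 (Z(p) = (9*p/5)*p = 9*p**2/5)
L = 3*sqrt(83) (L = 3*sqrt(49 + 34) = 3*sqrt(83) ≈ 27.331)
L*Z(U) = (3*sqrt(83))*((9/5)*(-2)**2) = (3*sqrt(83))*((9/5)*4) = (3*sqrt(83))*(36/5) = 108*sqrt(83)/5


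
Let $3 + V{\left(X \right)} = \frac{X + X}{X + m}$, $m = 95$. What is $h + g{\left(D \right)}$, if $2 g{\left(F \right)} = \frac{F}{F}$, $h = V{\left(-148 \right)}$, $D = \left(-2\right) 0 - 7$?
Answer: $\frac{327}{106} \approx 3.0849$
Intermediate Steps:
$D = -7$ ($D = 0 - 7 = -7$)
$V{\left(X \right)} = -3 + \frac{2 X}{95 + X}$ ($V{\left(X \right)} = -3 + \frac{X + X}{X + 95} = -3 + \frac{2 X}{95 + X}$)
$h = \frac{137}{53}$ ($h = \frac{-285 - -148}{95 - 148} = \frac{-285 + 148}{-53} = \left(- \frac{1}{53}\right) \left(-137\right) = \frac{137}{53} \approx 2.5849$)
$g{\left(F \right)} = \frac{1}{2}$ ($g{\left(F \right)} = \frac{F \frac{1}{F}}{2} = \frac{1}{2} \cdot 1 = \frac{1}{2}$)
$h + g{\left(D \right)} = \frac{137}{53} + \frac{1}{2} = \frac{327}{106}$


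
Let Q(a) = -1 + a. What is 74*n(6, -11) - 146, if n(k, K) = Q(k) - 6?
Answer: -220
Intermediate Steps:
n(k, K) = -7 + k (n(k, K) = (-1 + k) - 6 = -7 + k)
74*n(6, -11) - 146 = 74*(-7 + 6) - 146 = 74*(-1) - 146 = -74 - 146 = -220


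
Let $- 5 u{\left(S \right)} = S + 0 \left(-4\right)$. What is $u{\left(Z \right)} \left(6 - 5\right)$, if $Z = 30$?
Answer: $-6$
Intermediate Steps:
$u{\left(S \right)} = - \frac{S}{5}$ ($u{\left(S \right)} = - \frac{S + 0 \left(-4\right)}{5} = - \frac{S + 0}{5} = - \frac{S}{5}$)
$u{\left(Z \right)} \left(6 - 5\right) = \left(- \frac{1}{5}\right) 30 \left(6 - 5\right) = \left(-6\right) 1 = -6$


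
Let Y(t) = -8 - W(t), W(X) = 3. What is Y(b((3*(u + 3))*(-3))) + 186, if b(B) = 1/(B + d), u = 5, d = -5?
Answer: 175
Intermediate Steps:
b(B) = 1/(-5 + B) (b(B) = 1/(B - 5) = 1/(-5 + B))
Y(t) = -11 (Y(t) = -8 - 1*3 = -8 - 3 = -11)
Y(b((3*(u + 3))*(-3))) + 186 = -11 + 186 = 175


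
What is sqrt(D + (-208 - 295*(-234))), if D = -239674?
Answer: 22*I*sqrt(353) ≈ 413.34*I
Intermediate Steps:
sqrt(D + (-208 - 295*(-234))) = sqrt(-239674 + (-208 - 295*(-234))) = sqrt(-239674 + (-208 + 69030)) = sqrt(-239674 + 68822) = sqrt(-170852) = 22*I*sqrt(353)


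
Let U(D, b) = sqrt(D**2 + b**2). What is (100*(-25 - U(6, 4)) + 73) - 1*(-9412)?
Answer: 6985 - 200*sqrt(13) ≈ 6263.9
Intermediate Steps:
(100*(-25 - U(6, 4)) + 73) - 1*(-9412) = (100*(-25 - sqrt(6**2 + 4**2)) + 73) - 1*(-9412) = (100*(-25 - sqrt(36 + 16)) + 73) + 9412 = (100*(-25 - sqrt(52)) + 73) + 9412 = (100*(-25 - 2*sqrt(13)) + 73) + 9412 = ((-2500 - 200*sqrt(13)) + 73) + 9412 = (-2427 - 200*sqrt(13)) + 9412 = 6985 - 200*sqrt(13)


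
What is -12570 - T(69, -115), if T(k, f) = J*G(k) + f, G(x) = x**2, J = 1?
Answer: -17216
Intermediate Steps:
T(k, f) = f + k**2 (T(k, f) = 1*k**2 + f = k**2 + f = f + k**2)
-12570 - T(69, -115) = -12570 - (-115 + 69**2) = -12570 - (-115 + 4761) = -12570 - 1*4646 = -12570 - 4646 = -17216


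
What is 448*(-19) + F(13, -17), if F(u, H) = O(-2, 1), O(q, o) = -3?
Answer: -8515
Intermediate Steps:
F(u, H) = -3
448*(-19) + F(13, -17) = 448*(-19) - 3 = -8512 - 3 = -8515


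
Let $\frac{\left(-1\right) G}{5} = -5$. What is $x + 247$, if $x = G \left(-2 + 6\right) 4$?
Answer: $647$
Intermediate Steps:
$G = 25$ ($G = \left(-5\right) \left(-5\right) = 25$)
$x = 400$ ($x = 25 \left(-2 + 6\right) 4 = 25 \cdot 4 \cdot 4 = 100 \cdot 4 = 400$)
$x + 247 = 400 + 247 = 647$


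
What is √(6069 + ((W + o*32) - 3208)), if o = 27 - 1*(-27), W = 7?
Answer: 2*√1149 ≈ 67.794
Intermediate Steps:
o = 54 (o = 27 + 27 = 54)
√(6069 + ((W + o*32) - 3208)) = √(6069 + ((7 + 54*32) - 3208)) = √(6069 + ((7 + 1728) - 3208)) = √(6069 + (1735 - 3208)) = √(6069 - 1473) = √4596 = 2*√1149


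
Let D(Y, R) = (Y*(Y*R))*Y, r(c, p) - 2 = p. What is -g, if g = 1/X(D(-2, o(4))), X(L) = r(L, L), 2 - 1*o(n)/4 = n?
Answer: -1/66 ≈ -0.015152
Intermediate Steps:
r(c, p) = 2 + p
o(n) = 8 - 4*n
D(Y, R) = R*Y³ (D(Y, R) = (Y*(R*Y))*Y = (R*Y²)*Y = R*Y³)
X(L) = 2 + L
g = 1/66 (g = 1/(2 + (8 - 4*4)*(-2)³) = 1/(2 + (8 - 16)*(-8)) = 1/(2 - 8*(-8)) = 1/(2 + 64) = 1/66 ≈ 0.015152)
-g = -1*1/66 = -1/66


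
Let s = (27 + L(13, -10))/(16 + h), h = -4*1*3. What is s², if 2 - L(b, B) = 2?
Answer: 729/16 ≈ 45.563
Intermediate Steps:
h = -12 (h = -4*3 = -12)
L(b, B) = 0 (L(b, B) = 2 - 1*2 = 2 - 2 = 0)
s = 27/4 (s = (27 + 0)/(16 - 12) = 27/4 ≈ 6.7500)
s² = (27/4)² = 729/16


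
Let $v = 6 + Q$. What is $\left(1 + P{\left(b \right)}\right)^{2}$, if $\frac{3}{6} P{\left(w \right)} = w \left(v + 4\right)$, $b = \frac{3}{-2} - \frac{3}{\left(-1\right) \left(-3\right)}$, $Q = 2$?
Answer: $3481$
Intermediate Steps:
$v = 8$ ($v = 6 + 2 = 8$)
$b = - \frac{5}{2}$ ($b = 3 \left(- \frac{1}{2}\right) - \frac{3}{3} = - \frac{3}{2} - 1 = - \frac{5}{2} \approx -2.5$)
$P{\left(w \right)} = 24 w$ ($P{\left(w \right)} = 2 w \left(8 + 4\right) = 2 w 12 = 2 \cdot 12 w = 24 w$)
$\left(1 + P{\left(b \right)}\right)^{2} = \left(1 + 24 \left(- \frac{5}{2}\right)\right)^{2} = \left(1 - 60\right)^{2} = \left(-59\right)^{2} = 3481$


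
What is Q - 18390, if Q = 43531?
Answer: 25141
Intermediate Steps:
Q - 18390 = 43531 - 18390 = 25141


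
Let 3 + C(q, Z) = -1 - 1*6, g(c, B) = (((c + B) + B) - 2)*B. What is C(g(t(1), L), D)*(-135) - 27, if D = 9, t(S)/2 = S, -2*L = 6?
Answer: 1323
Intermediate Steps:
L = -3 (L = -½*6 = -3)
t(S) = 2*S
g(c, B) = B*(-2 + c + 2*B) (g(c, B) = (((B + c) + B) - 2)*B = ((c + 2*B) - 2)*B = (-2 + c + 2*B)*B = B*(-2 + c + 2*B))
C(q, Z) = -10 (C(q, Z) = -3 + (-1 - 1*6) = -3 + (-1 - 6) = -3 - 7 = -10)
C(g(t(1), L), D)*(-135) - 27 = -10*(-135) - 27 = 1350 - 27 = 1323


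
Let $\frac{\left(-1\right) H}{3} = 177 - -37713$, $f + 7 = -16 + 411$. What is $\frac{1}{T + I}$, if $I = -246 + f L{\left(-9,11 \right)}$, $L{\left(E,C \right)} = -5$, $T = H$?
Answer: $- \frac{1}{115856} \approx -8.6314 \cdot 10^{-6}$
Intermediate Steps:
$f = 388$ ($f = -7 + \left(-16 + 411\right) = -7 + 395 = 388$)
$H = -113670$ ($H = - 3 \left(177 - -37713\right) = - 3 \left(177 + 37713\right) = \left(-3\right) 37890 = -113670$)
$T = -113670$
$I = -2186$ ($I = -246 + 388 \left(-5\right) = -246 - 1940 = -2186$)
$\frac{1}{T + I} = \frac{1}{-113670 - 2186} = \frac{1}{-115856} = - \frac{1}{115856}$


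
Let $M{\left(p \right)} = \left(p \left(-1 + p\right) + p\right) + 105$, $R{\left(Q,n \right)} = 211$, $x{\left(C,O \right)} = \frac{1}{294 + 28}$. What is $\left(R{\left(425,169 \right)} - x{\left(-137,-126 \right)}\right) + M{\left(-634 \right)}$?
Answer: $\frac{129531583}{322} \approx 4.0227 \cdot 10^{5}$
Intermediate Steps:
$x{\left(C,O \right)} = \frac{1}{322}$
$M{\left(p \right)} = 105 + p + p \left(-1 + p\right)$ ($M{\left(p \right)} = \left(p + p \left(-1 + p\right)\right) + 105 = 105 + p + p \left(-1 + p\right)$)
$\left(R{\left(425,169 \right)} - x{\left(-137,-126 \right)}\right) + M{\left(-634 \right)} = \left(211 - \frac{1}{322}\right) + \left(105 + \left(-634\right)^{2}\right) = \left(211 - \frac{1}{322}\right) + \left(105 + 401956\right) = \frac{67941}{322} + 402061 = \frac{129531583}{322}$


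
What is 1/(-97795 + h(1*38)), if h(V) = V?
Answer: -1/97757 ≈ -1.0229e-5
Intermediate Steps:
1/(-97795 + h(1*38)) = 1/(-97795 + 1*38) = 1/(-97795 + 38) = 1/(-97757) = -1/97757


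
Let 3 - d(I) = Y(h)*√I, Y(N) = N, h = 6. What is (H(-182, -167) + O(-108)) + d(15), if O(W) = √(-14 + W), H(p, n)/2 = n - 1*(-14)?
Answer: -303 - 6*√15 + I*√122 ≈ -326.24 + 11.045*I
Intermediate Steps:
H(p, n) = 28 + 2*n (H(p, n) = 2*(n - 1*(-14)) = 2*(n + 14) = 2*(14 + n) = 28 + 2*n)
d(I) = 3 - 6*√I
(H(-182, -167) + O(-108)) + d(15) = ((28 + 2*(-167)) + √(-14 - 108)) + (3 - 6*√15) = ((28 - 334) + √(-122)) + (3 - 6*√15) = (-306 + I*√122) + (3 - 6*√15) = -303 - 6*√15 + I*√122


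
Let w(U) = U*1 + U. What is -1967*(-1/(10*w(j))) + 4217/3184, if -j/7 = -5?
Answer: 329101/79600 ≈ 4.1344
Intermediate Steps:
j = 35 (j = -7*(-5) = 35)
w(U) = 2*U (w(U) = U + U = 2*U)
-1967*(-1/(10*w(j))) + 4217/3184 = -1967/((-20*35)) + 4217/3184 = -1967/((-10*70)) + 4217*(1/3184) = -1967/(-700) + 4217/3184 = -1967*(-1/700) + 4217/3184 = 281/100 + 4217/3184 = 329101/79600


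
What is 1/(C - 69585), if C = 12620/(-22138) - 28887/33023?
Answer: -365531587/25436043606728 ≈ -1.4371e-5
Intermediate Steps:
C = -528125333/365531587 (C = 12620*(-1/22138) - 28887*1/33023 = -6310/11069 - 28887/33023 = -528125333/365531587 ≈ -1.4448)
1/(C - 69585) = 1/(-528125333/365531587 - 69585) = 1/(-25436043606728/365531587) = -365531587/25436043606728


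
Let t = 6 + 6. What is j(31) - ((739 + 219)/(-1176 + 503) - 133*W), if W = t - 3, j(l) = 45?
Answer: 836824/673 ≈ 1243.4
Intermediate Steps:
t = 12
W = 9 (W = 12 - 3 = 9)
j(31) - ((739 + 219)/(-1176 + 503) - 133*W) = 45 - ((739 + 219)/(-1176 + 503) - 133*9) = 45 - (958/(-673) - 1*1197) = 45 - (958*(-1/673) - 1197) = 45 - (-958/673 - 1197) = 45 - 1*(-806539/673) = 45 + 806539/673 = 836824/673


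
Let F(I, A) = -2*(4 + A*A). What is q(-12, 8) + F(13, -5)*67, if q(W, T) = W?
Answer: -3898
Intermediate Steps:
F(I, A) = -8 - 2*A² (F(I, A) = -2*(4 + A²) = -8 - 2*A²)
q(-12, 8) + F(13, -5)*67 = -12 + (-8 - 2*(-5)²)*67 = -12 + (-8 - 2*25)*67 = -12 + (-8 - 50)*67 = -12 - 58*67 = -12 - 3886 = -3898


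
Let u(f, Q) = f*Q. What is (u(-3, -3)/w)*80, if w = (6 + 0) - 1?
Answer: 144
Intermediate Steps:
u(f, Q) = Q*f
w = 5 (w = 6 - 1 = 5)
(u(-3, -3)/w)*80 = (-3*(-3)/5)*80 = (9*(⅕))*80 = (9/5)*80 = 144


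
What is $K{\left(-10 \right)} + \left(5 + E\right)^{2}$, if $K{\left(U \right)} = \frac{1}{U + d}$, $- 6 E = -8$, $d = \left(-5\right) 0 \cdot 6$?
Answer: $\frac{3601}{90} \approx 40.011$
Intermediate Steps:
$d = 0$ ($d = 0 \cdot 6 = 0$)
$E = \frac{4}{3}$ ($E = \left(- \frac{1}{6}\right) \left(-8\right) = \frac{4}{3} \approx 1.3333$)
$K{\left(U \right)} = \frac{1}{U}$ ($K{\left(U \right)} = \frac{1}{U + 0} = \frac{1}{U}$)
$K{\left(-10 \right)} + \left(5 + E\right)^{2} = \frac{1}{-10} + \left(5 + \frac{4}{3}\right)^{2} = - \frac{1}{10} + \left(\frac{19}{3}\right)^{2} = - \frac{1}{10} + \frac{361}{9} = \frac{3601}{90}$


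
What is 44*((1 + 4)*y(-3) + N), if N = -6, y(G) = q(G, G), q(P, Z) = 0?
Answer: -264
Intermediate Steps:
y(G) = 0
44*((1 + 4)*y(-3) + N) = 44*((1 + 4)*0 - 6) = 44*(5*0 - 6) = 44*(0 - 6) = 44*(-6) = -264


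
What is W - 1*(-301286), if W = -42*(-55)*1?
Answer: 303596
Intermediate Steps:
W = 2310 (W = 2310*1 = 2310)
W - 1*(-301286) = 2310 - 1*(-301286) = 2310 + 301286 = 303596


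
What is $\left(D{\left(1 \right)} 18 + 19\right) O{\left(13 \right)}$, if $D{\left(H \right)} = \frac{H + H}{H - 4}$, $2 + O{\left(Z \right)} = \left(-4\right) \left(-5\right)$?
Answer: $126$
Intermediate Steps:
$O{\left(Z \right)} = 18$ ($O{\left(Z \right)} = -2 - -20 = -2 + 20 = 18$)
$D{\left(H \right)} = \frac{2 H}{-4 + H}$
$\left(D{\left(1 \right)} 18 + 19\right) O{\left(13 \right)} = \left(2 \cdot 1 \frac{1}{-4 + 1} \cdot 18 + 19\right) 18 = \left(2 \cdot 1 \frac{1}{-3} \cdot 18 + 19\right) 18 = \left(2 \cdot 1 \left(- \frac{1}{3}\right) 18 + 19\right) 18 = \left(\left(- \frac{2}{3}\right) 18 + 19\right) 18 = \left(-12 + 19\right) 18 = 7 \cdot 18 = 126$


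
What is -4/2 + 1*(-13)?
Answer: -15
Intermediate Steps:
-4/2 + 1*(-13) = -4*½ - 13 = -2 - 13 = -15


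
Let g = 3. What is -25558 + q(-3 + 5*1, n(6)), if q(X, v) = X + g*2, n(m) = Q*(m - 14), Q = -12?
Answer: -25550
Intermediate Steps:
n(m) = 168 - 12*m (n(m) = -12*(m - 14) = -12*(-14 + m) = 168 - 12*m)
q(X, v) = 6 + X (q(X, v) = X + 3*2 = X + 6 = 6 + X)
-25558 + q(-3 + 5*1, n(6)) = -25558 + (6 + (-3 + 5*1)) = -25558 + (6 + (-3 + 5)) = -25558 + (6 + 2) = -25558 + 8 = -25550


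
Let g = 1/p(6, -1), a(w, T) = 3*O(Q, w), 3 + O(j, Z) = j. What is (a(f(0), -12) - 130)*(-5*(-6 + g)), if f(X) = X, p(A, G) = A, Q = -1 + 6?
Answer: -10850/3 ≈ -3616.7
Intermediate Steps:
Q = 5
O(j, Z) = -3 + j
a(w, T) = 6 (a(w, T) = 3*(-3 + 5) = 3*2 = 6)
g = ⅙ (g = 1/6 = ⅙ ≈ 0.16667)
(a(f(0), -12) - 130)*(-5*(-6 + g)) = (6 - 130)*(-5*(-6 + ⅙)) = -(-620)*(-35)/6 = -124*175/6 = -10850/3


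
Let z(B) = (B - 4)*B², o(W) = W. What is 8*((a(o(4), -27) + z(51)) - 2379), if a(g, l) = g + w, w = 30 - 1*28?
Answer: 958992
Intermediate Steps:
w = 2 (w = 30 - 28 = 2)
a(g, l) = 2 + g (a(g, l) = g + 2 = 2 + g)
z(B) = B²*(-4 + B) (z(B) = (-4 + B)*B² = B²*(-4 + B))
8*((a(o(4), -27) + z(51)) - 2379) = 8*(((2 + 4) + 51²*(-4 + 51)) - 2379) = 8*((6 + 2601*47) - 2379) = 8*((6 + 122247) - 2379) = 8*(122253 - 2379) = 8*119874 = 958992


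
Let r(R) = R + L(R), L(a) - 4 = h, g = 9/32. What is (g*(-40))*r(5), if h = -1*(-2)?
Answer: -495/4 ≈ -123.75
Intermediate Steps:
g = 9/32 (g = 9*(1/32) = 9/32 ≈ 0.28125)
h = 2
L(a) = 6 (L(a) = 4 + 2 = 6)
r(R) = 6 + R (r(R) = R + 6 = 6 + R)
(g*(-40))*r(5) = ((9/32)*(-40))*(6 + 5) = -45/4*11 = -495/4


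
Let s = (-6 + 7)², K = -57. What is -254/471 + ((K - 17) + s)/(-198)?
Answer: -5303/31086 ≈ -0.17059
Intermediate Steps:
s = 1 (s = 1² = 1)
-254/471 + ((K - 17) + s)/(-198) = -254/471 + ((-57 - 17) + 1)/(-198) = -254*1/471 + (-74 + 1)*(-1/198) = -254/471 - 73*(-1/198) = -254/471 + 73/198 = -5303/31086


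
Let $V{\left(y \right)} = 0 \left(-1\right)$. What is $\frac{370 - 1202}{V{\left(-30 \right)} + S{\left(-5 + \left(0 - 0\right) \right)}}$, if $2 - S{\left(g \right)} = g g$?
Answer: $\frac{832}{23} \approx 36.174$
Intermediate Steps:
$V{\left(y \right)} = 0$
$S{\left(g \right)} = 2 - g^{2}$ ($S{\left(g \right)} = 2 - g g = 2 - g^{2}$)
$\frac{370 - 1202}{V{\left(-30 \right)} + S{\left(-5 + \left(0 - 0\right) \right)}} = \frac{370 - 1202}{0 + \left(2 - \left(-5 + \left(0 - 0\right)\right)^{2}\right)} = - \frac{832}{0 + \left(2 - \left(-5 + \left(0 + 0\right)\right)^{2}\right)} = - \frac{832}{0 + \left(2 - \left(-5 + 0\right)^{2}\right)} = - \frac{832}{0 + \left(2 - \left(-5\right)^{2}\right)} = - \frac{832}{0 + \left(2 - 25\right)} = - \frac{832}{0 - 23} = - \frac{832}{-23} = \left(-832\right) \left(- \frac{1}{23}\right) = \frac{832}{23}$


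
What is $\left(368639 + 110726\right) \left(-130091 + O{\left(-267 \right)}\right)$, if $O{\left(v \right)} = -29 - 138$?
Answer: $-62441126170$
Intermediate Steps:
$O{\left(v \right)} = -167$ ($O{\left(v \right)} = -29 - 138 = -167$)
$\left(368639 + 110726\right) \left(-130091 + O{\left(-267 \right)}\right) = \left(368639 + 110726\right) \left(-130091 - 167\right) = 479365 \left(-130258\right) = -62441126170$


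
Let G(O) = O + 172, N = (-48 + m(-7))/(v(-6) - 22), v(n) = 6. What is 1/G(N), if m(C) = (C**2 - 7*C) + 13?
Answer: 16/2689 ≈ 0.0059502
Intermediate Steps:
m(C) = 13 + C**2 - 7*C
N = -63/16 (N = (-48 + (13 + (-7)**2 - 7*(-7)))/(6 - 22) = (-48 + (13 + 49 + 49))/(-16) = (-48 + 111)*(-1/16) = 63*(-1/16) = -63/16 ≈ -3.9375)
G(O) = 172 + O
1/G(N) = 1/(172 - 63/16) = 1/(2689/16) = 16/2689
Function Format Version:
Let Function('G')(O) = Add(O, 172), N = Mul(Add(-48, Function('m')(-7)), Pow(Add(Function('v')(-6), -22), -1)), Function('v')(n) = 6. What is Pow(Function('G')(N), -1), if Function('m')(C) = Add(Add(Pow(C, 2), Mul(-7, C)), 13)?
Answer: Rational(16, 2689) ≈ 0.0059502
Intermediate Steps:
Function('m')(C) = Add(13, Pow(C, 2), Mul(-7, C))
N = Rational(-63, 16) (N = Mul(Add(-48, Add(13, Pow(-7, 2), Mul(-7, -7))), Pow(Add(6, -22), -1)) = Mul(Add(-48, Add(13, 49, 49)), Pow(-16, -1)) = Mul(Add(-48, 111), Rational(-1, 16)) = Mul(63, Rational(-1, 16)) = Rational(-63, 16) ≈ -3.9375)
Function('G')(O) = Add(172, O)
Pow(Function('G')(N), -1) = Pow(Add(172, Rational(-63, 16)), -1) = Pow(Rational(2689, 16), -1) = Rational(16, 2689)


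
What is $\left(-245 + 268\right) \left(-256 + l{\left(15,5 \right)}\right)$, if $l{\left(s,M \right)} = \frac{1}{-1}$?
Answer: $-5911$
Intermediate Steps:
$l{\left(s,M \right)} = -1$
$\left(-245 + 268\right) \left(-256 + l{\left(15,5 \right)}\right) = \left(-245 + 268\right) \left(-256 - 1\right) = 23 \left(-257\right) = -5911$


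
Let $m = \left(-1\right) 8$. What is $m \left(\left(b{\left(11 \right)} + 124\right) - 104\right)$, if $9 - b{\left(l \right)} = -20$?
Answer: $-392$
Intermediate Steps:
$b{\left(l \right)} = 29$ ($b{\left(l \right)} = 9 - -20 = 9 + 20 = 29$)
$m = -8$
$m \left(\left(b{\left(11 \right)} + 124\right) - 104\right) = - 8 \left(\left(29 + 124\right) - 104\right) = - 8 \left(153 - 104\right) = \left(-8\right) 49 = -392$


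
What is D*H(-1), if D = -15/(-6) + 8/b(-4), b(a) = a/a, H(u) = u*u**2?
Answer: -21/2 ≈ -10.500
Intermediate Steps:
H(u) = u**3
b(a) = 1
D = 21/2 (D = -15/(-6) + 8/1 = -15*(-1/6) + 8*1 = 5/2 + 8 = 21/2 ≈ 10.500)
D*H(-1) = (21/2)*(-1)**3 = (21/2)*(-1) = -21/2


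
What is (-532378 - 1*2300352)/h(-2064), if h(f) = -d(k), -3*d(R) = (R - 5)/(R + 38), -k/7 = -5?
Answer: -20678929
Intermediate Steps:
k = 35 (k = -7*(-5) = 35)
d(R) = -(-5 + R)/(3*(38 + R)) (d(R) = -(R - 5)/(3*(R + 38)) = -(-5 + R)/(3*(38 + R)))
h(f) = 10/73 (h(f) = -(5 - 1*35)/(3*(38 + 35)) = -(5 - 35)/(3*73) = -(-30)/(3*73) = -1*(-10/73) = 10/73)
(-532378 - 1*2300352)/h(-2064) = (-532378 - 1*2300352)/(10/73) = (-532378 - 2300352)*(73/10) = -2832730*73/10 = -20678929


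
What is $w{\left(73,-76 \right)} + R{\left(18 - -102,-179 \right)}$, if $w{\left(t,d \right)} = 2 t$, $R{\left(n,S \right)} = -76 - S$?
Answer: $249$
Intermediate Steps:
$w{\left(73,-76 \right)} + R{\left(18 - -102,-179 \right)} = 2 \cdot 73 - -103 = 146 + \left(-76 + 179\right) = 146 + 103 = 249$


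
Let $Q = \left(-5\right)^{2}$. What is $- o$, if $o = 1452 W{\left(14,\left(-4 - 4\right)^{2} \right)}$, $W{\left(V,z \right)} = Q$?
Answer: $-36300$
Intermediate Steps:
$Q = 25$
$W{\left(V,z \right)} = 25$
$o = 36300$ ($o = 1452 \cdot 25 = 36300$)
$- o = \left(-1\right) 36300 = -36300$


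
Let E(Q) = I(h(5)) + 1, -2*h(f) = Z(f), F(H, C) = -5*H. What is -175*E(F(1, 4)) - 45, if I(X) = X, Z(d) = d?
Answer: 435/2 ≈ 217.50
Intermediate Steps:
h(f) = -f/2
E(Q) = -3/2 (E(Q) = -½*5 + 1 = -5/2 + 1 = -3/2)
-175*E(F(1, 4)) - 45 = -175*(-3/2) - 45 = 525/2 - 45 = 435/2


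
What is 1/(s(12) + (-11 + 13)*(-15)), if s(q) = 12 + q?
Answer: -1/6 ≈ -0.16667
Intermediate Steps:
1/(s(12) + (-11 + 13)*(-15)) = 1/((12 + 12) + (-11 + 13)*(-15)) = 1/(24 + 2*(-15)) = 1/(24 - 30) = 1/(-6) = -1/6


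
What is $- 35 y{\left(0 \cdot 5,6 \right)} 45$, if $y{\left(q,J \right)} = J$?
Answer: $-9450$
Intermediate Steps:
$- 35 y{\left(0 \cdot 5,6 \right)} 45 = \left(-35\right) 6 \cdot 45 = \left(-210\right) 45 = -9450$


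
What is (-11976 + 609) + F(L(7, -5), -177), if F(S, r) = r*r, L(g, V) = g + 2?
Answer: 19962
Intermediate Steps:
L(g, V) = 2 + g
F(S, r) = r**2
(-11976 + 609) + F(L(7, -5), -177) = (-11976 + 609) + (-177)**2 = -11367 + 31329 = 19962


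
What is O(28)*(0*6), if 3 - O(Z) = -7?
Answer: 0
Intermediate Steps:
O(Z) = 10 (O(Z) = 3 - 1*(-7) = 3 + 7 = 10)
O(28)*(0*6) = 10*(0*6) = 10*0 = 0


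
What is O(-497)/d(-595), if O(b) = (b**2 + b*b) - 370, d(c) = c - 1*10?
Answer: -493648/605 ≈ -815.95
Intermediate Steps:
d(c) = -10 + c (d(c) = c - 10 = -10 + c)
O(b) = -370 + 2*b**2 (O(b) = (b**2 + b**2) - 370 = 2*b**2 - 370 = -370 + 2*b**2)
O(-497)/d(-595) = (-370 + 2*(-497)**2)/(-10 - 595) = (-370 + 2*247009)/(-605) = (-370 + 494018)*(-1/605) = 493648*(-1/605) = -493648/605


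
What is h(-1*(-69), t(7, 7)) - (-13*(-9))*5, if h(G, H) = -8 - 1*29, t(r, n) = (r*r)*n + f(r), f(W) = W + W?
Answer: -622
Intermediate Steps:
f(W) = 2*W
t(r, n) = 2*r + n*r² (t(r, n) = (r*r)*n + 2*r = r²*n + 2*r = n*r² + 2*r = 2*r + n*r²)
h(G, H) = -37 (h(G, H) = -8 - 29 = -37)
h(-1*(-69), t(7, 7)) - (-13*(-9))*5 = -37 - (-13*(-9))*5 = -37 - 117*5 = -37 - 1*585 = -37 - 585 = -622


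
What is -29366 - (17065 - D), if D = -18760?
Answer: -65191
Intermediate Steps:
-29366 - (17065 - D) = -29366 - (17065 - 1*(-18760)) = -29366 - (17065 + 18760) = -29366 - 1*35825 = -29366 - 35825 = -65191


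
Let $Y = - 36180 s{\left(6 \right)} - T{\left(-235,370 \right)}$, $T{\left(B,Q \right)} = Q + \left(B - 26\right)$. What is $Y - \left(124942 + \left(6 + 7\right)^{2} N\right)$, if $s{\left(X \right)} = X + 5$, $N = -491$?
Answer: $-440052$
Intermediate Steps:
$s{\left(X \right)} = 5 + X$
$T{\left(B,Q \right)} = -26 + B + Q$ ($T{\left(B,Q \right)} = Q + \left(B - 26\right) = Q + \left(-26 + B\right) = -26 + B + Q$)
$Y = -398089$ ($Y = - 36180 \left(5 + 6\right) - \left(-26 - 235 + 370\right) = \left(-36180\right) 11 - 109 = -397980 - 109 = -398089$)
$Y - \left(124942 + \left(6 + 7\right)^{2} N\right) = -398089 - \left(124942 + \left(6 + 7\right)^{2} \left(-491\right)\right) = -398089 - \left(124942 + 13^{2} \left(-491\right)\right) = -398089 - \left(124942 + 169 \left(-491\right)\right) = -398089 - \left(124942 - 82979\right) = -398089 - 41963 = -440052$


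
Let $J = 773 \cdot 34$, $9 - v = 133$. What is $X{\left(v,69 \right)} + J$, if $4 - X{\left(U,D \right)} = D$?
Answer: $26217$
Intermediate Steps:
$v = -124$ ($v = 9 - 133 = -124$)
$X{\left(U,D \right)} = 4 - D$
$J = 26282$
$X{\left(v,69 \right)} + J = \left(4 - 69\right) + 26282 = -65 + 26282 = 26217$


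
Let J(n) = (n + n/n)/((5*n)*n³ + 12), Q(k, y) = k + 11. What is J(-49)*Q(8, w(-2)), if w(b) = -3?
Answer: -912/28824017 ≈ -3.1640e-5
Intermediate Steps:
Q(k, y) = 11 + k
J(n) = (1 + n)/(12 + 5*n⁴) (J(n) = (n + 1)/(5*n⁴ + 12) = (1 + n)/(12 + 5*n⁴))
J(-49)*Q(8, w(-2)) = ((1 - 49)/(12 + 5*(-49)⁴))*(11 + 8) = (-48/(12 + 5*5764801))*19 = (-48/(12 + 28824005))*19 = (-48/28824017)*19 = ((1/28824017)*(-48))*19 = -48/28824017*19 = -912/28824017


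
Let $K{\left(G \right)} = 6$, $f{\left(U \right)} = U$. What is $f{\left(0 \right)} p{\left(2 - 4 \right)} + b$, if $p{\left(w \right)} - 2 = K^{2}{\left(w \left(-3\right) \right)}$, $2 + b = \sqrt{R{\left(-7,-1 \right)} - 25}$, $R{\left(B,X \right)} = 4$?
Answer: $-2 + i \sqrt{21} \approx -2.0 + 4.5826 i$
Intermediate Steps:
$b = -2 + i \sqrt{21}$ ($b = -2 + \sqrt{4 - 25} = -2 + \sqrt{-21} = -2 + i \sqrt{21} \approx -2.0 + 4.5826 i$)
$p{\left(w \right)} = 38$ ($p{\left(w \right)} = 2 + 6^{2} = 2 + 36 = 38$)
$f{\left(0 \right)} p{\left(2 - 4 \right)} + b = 0 \cdot 38 - \left(2 - i \sqrt{21}\right) = 0 - \left(2 - i \sqrt{21}\right) = -2 + i \sqrt{21}$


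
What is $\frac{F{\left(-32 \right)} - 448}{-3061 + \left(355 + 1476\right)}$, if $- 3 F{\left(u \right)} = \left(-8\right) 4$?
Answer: $\frac{16}{45} \approx 0.35556$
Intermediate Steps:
$F{\left(u \right)} = \frac{32}{3}$ ($F{\left(u \right)} = - \frac{\left(-8\right) 4}{3} = \left(- \frac{1}{3}\right) \left(-32\right) = \frac{32}{3}$)
$\frac{F{\left(-32 \right)} - 448}{-3061 + \left(355 + 1476\right)} = \frac{\frac{32}{3} - 448}{-3061 + \left(355 + 1476\right)} = - \frac{1312}{3 \left(-3061 + 1831\right)} = - \frac{1312}{3 \left(-1230\right)} = \left(- \frac{1312}{3}\right) \left(- \frac{1}{1230}\right) = \frac{16}{45}$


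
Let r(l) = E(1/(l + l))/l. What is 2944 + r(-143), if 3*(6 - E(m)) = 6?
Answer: 420988/143 ≈ 2944.0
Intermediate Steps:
E(m) = 4 (E(m) = 6 - ⅓*6 = 6 - 2 = 4)
r(l) = 4/l
2944 + r(-143) = 2944 + 4/(-143) = 2944 + 4*(-1/143) = 2944 - 4/143 = 420988/143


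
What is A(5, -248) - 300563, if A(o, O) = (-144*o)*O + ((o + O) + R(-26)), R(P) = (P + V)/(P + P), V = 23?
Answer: -6356789/52 ≈ -1.2225e+5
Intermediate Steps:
R(P) = (23 + P)/(2*P) (R(P) = (P + 23)/(P + P) = (23 + P)/((2*P)) = (23 + P)*(1/(2*P)) = (23 + P)/(2*P))
A(o, O) = 3/52 + O + o - 144*O*o (A(o, O) = (-144*o)*O + ((o + O) + (1/2)*(23 - 26)/(-26)) = -144*O*o + ((O + o) + (1/2)*(-1/26)*(-3)) = -144*O*o + ((O + o) + 3/52) = -144*O*o + (3/52 + O + o) = 3/52 + O + o - 144*O*o)
A(5, -248) - 300563 = (3/52 - 248 + 5 - 144*(-248)*5) - 300563 = (3/52 - 248 + 5 + 178560) - 300563 = 9272487/52 - 300563 = -6356789/52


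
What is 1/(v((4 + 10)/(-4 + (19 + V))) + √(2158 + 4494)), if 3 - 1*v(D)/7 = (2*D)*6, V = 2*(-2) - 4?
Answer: -147/14957 - 2*√1663/14957 ≈ -0.015281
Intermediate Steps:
V = -8 (V = -4 - 4 = -8)
v(D) = 21 - 84*D (v(D) = 21 - 7*2*D*6 = 21 - 84*D)
1/(v((4 + 10)/(-4 + (19 + V))) + √(2158 + 4494)) = 1/((21 - 84*(4 + 10)/(-4 + (19 - 8))) + √(2158 + 4494)) = 1/((21 - 1176/(-4 + 11)) + √6652) = 1/((21 - 1176/7) + 2*√1663) = 1/((21 - 84*2) + 2*√1663) = 1/((21 - 168) + 2*√1663) = 1/(-147 + 2*√1663)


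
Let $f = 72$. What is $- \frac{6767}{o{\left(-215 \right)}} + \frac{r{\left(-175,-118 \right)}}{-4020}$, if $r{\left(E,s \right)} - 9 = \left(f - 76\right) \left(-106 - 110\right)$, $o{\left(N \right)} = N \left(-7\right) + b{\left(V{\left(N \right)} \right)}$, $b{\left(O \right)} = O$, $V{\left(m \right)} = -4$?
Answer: $- \frac{9504571}{2011340} \approx -4.7255$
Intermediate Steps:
$o{\left(N \right)} = -4 - 7 N$ ($o{\left(N \right)} = N \left(-7\right) - 4 = - 7 N - 4 = -4 - 7 N$)
$r{\left(E,s \right)} = 873$ ($r{\left(E,s \right)} = 9 + \left(72 - 76\right) \left(-106 - 110\right) = 9 - -864 = 9 + 864 = 873$)
$- \frac{6767}{o{\left(-215 \right)}} + \frac{r{\left(-175,-118 \right)}}{-4020} = - \frac{6767}{-4 - -1505} + \frac{873}{-4020} = - \frac{6767}{-4 + 1505} + 873 \left(- \frac{1}{4020}\right) = - \frac{6767}{1501} - \frac{291}{1340} = - \frac{9504571}{2011340}$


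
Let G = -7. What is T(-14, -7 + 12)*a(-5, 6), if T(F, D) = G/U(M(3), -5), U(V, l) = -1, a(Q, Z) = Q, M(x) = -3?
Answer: -35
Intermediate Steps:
T(F, D) = 7 (T(F, D) = -7/(-1) = -7*(-1) = 7)
T(-14, -7 + 12)*a(-5, 6) = 7*(-5) = -35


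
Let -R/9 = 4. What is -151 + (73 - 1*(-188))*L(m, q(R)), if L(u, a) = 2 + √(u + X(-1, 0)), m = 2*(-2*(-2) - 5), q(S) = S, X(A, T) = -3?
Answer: 371 + 261*I*√5 ≈ 371.0 + 583.61*I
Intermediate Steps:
R = -36 (R = -9*4 = -36)
m = -2 (m = 2*(4 - 5) = 2*(-1) = -2)
L(u, a) = 2 + √(-3 + u) (L(u, a) = 2 + √(u - 3) = 2 + √(-3 + u))
-151 + (73 - 1*(-188))*L(m, q(R)) = -151 + (73 - 1*(-188))*(2 + √(-3 - 2)) = -151 + (73 + 188)*(2 + √(-5)) = -151 + 261*(2 + I*√5) = -151 + (522 + 261*I*√5) = 371 + 261*I*√5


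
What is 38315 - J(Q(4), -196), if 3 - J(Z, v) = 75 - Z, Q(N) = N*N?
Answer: 38371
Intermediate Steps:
Q(N) = N**2
J(Z, v) = -72 + Z (J(Z, v) = 3 - (75 - Z) = 3 + (-75 + Z) = -72 + Z)
38315 - J(Q(4), -196) = 38315 - (-72 + 4**2) = 38315 - (-72 + 16) = 38315 - 1*(-56) = 38315 + 56 = 38371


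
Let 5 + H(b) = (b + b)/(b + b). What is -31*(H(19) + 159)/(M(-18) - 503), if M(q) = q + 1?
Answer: 961/104 ≈ 9.2404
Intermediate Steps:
M(q) = 1 + q
H(b) = -4 (H(b) = -5 + (b + b)/(b + b) = -5 + (2*b)/((2*b)) = -5 + (2*b)*(1/(2*b)) = -5 + 1 = -4)
-31*(H(19) + 159)/(M(-18) - 503) = -31*(-4 + 159)/((1 - 18) - 503) = -4805/(-17 - 503) = -4805/(-520) = -4805*(-1)/520 = -31*(-31/104) = 961/104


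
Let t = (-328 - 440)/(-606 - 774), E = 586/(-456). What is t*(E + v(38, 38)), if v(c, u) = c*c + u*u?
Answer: 10530736/6555 ≈ 1606.5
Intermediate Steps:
v(c, u) = c**2 + u**2
E = -293/228 (E = 586*(-1/456) = -293/228 ≈ -1.2851)
t = 64/115 (t = -768/(-1380) = -768*(-1/1380) = 64/115 ≈ 0.55652)
t*(E + v(38, 38)) = 64*(-293/228 + (38**2 + 38**2))/115 = 64*(-293/228 + (1444 + 1444))/115 = 64*(-293/228 + 2888)/115 = (64/115)*(658171/228) = 10530736/6555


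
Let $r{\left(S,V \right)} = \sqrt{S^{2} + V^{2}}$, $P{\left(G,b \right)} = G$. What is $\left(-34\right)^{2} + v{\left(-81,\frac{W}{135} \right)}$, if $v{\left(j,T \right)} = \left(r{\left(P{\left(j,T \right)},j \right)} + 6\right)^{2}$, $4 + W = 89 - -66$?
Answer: $14314 + 972 \sqrt{2} \approx 15689.0$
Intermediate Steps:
$W = 151$ ($W = -4 + \left(89 - -66\right) = -4 + \left(89 + 66\right) = -4 + 155 = 151$)
$v{\left(j,T \right)} = \left(6 + \sqrt{2} \sqrt{j^{2}}\right)^{2}$ ($v{\left(j,T \right)} = \left(\sqrt{j^{2} + j^{2}} + 6\right)^{2} = \left(\sqrt{2 j^{2}} + 6\right)^{2} = \left(\sqrt{2} \sqrt{j^{2}} + 6\right)^{2} = \left(6 + \sqrt{2} \sqrt{j^{2}}\right)^{2}$)
$\left(-34\right)^{2} + v{\left(-81,\frac{W}{135} \right)} = \left(-34\right)^{2} + \left(6 + \sqrt{2} \sqrt{\left(-81\right)^{2}}\right)^{2} = 1156 + \left(6 + \sqrt{2} \sqrt{6561}\right)^{2} = 1156 + \left(6 + \sqrt{2} \cdot 81\right)^{2} = 1156 + \left(6 + 81 \sqrt{2}\right)^{2}$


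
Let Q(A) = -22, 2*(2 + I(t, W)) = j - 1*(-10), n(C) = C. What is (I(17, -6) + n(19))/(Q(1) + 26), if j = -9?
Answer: 35/8 ≈ 4.3750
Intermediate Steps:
I(t, W) = -3/2 (I(t, W) = -2 + (-9 - 1*(-10))/2 = -2 + (-9 + 10)/2 = -2 + (½)*1 = -2 + ½ = -3/2)
(I(17, -6) + n(19))/(Q(1) + 26) = (-3/2 + 19)/(-22 + 26) = (35/2)/4 = (35/2)*(¼) = 35/8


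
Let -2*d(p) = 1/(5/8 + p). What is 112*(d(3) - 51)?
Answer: -166096/29 ≈ -5727.4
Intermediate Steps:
d(p) = -1/(2*(5/8 + p))
112*(d(3) - 51) = 112*(-4/(5 + 8*3) - 51) = 112*(-4/(5 + 24) - 51) = 112*(-4/29 - 51) = 112*(-1483/29) = -166096/29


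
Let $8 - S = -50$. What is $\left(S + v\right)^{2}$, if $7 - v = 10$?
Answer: $3025$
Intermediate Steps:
$S = 58$ ($S = 8 - -50 = 8 + 50 = 58$)
$v = -3$ ($v = 7 - 10 = -3$)
$\left(S + v\right)^{2} = \left(58 - 3\right)^{2} = 55^{2} = 3025$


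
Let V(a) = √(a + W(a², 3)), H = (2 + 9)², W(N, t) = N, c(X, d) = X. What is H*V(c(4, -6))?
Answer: 242*√5 ≈ 541.13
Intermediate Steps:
H = 121 (H = 11² = 121)
V(a) = √(a + a²)
H*V(c(4, -6)) = 121*√(4*(1 + 4)) = 121*√(4*5) = 121*√20 = 121*(2*√5) = 242*√5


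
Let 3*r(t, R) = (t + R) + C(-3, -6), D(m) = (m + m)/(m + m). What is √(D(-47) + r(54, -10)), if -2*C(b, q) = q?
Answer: 5*√6/3 ≈ 4.0825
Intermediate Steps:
C(b, q) = -q/2
D(m) = 1 (D(m) = (2*m)/((2*m)) = (2*m)*(1/(2*m)) = 1)
r(t, R) = 1 + R/3 + t/3 (r(t, R) = ((t + R) - ½*(-6))/3 = ((R + t) + 3)/3 = (3 + R + t)/3 = 1 + R/3 + t/3)
√(D(-47) + r(54, -10)) = √(1 + (1 + (⅓)*(-10) + (⅓)*54)) = √(1 + (1 - 10/3 + 18)) = √(1 + 47/3) = √(50/3) = 5*√6/3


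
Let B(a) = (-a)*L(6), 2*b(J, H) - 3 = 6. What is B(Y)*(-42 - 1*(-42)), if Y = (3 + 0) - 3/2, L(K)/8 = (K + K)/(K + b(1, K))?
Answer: 0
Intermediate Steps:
b(J, H) = 9/2 (b(J, H) = 3/2 + (1/2)*6 = 3/2 + 3 = 9/2)
L(K) = 16*K/(9/2 + K) (L(K) = 8*((K + K)/(K + 9/2)) = 8*((2*K)/(9/2 + K)) = 8*(2*K/(9/2 + K)) = 16*K/(9/2 + K))
Y = 3/2 (Y = 3 - 3*1/2 = 3 - 3/2 = 3/2 ≈ 1.5000)
B(a) = -64*a/7 (B(a) = (-a)*(32*6/(9 + 2*6)) = (-a)*(32*6/(9 + 12)) = (-a)*(32*6/21) = (-a)*(32*6*(1/21)) = -a*(64/7) = -64*a/7)
B(Y)*(-42 - 1*(-42)) = (-64/7*3/2)*(-42 - 1*(-42)) = -96*(-42 + 42)/7 = -96/7*0 = 0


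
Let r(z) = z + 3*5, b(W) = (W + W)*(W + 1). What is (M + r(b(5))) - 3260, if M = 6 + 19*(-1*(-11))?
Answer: -2970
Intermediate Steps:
b(W) = 2*W*(1 + W) (b(W) = (2*W)*(1 + W) = 2*W*(1 + W))
M = 215 (M = 6 + 19*11 = 6 + 209 = 215)
r(z) = 15 + z (r(z) = z + 15 = 15 + z)
(M + r(b(5))) - 3260 = (215 + (15 + 2*5*(1 + 5))) - 3260 = (215 + (15 + 2*5*6)) - 3260 = (215 + (15 + 60)) - 3260 = (215 + 75) - 3260 = 290 - 3260 = -2970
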